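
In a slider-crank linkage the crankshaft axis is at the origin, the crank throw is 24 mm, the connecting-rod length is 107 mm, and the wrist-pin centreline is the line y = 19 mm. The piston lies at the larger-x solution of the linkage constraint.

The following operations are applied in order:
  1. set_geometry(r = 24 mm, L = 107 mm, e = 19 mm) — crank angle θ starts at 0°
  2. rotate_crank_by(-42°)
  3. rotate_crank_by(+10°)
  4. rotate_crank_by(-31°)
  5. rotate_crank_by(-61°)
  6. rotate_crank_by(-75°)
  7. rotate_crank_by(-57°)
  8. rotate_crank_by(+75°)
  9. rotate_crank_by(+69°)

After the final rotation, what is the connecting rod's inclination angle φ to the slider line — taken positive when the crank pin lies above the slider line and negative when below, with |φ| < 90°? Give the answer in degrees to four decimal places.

-22.6771

set_geometry: r = 24 mm, L = 107 mm, e = 19 mm; θ ← 0°
rotate_crank_by(-42°): θ ← 0° -42° = -42°
rotate_crank_by(+10°): θ ← -42° +10° = -32°
rotate_crank_by(-31°): θ ← -32° -31° = -63°
rotate_crank_by(-61°): θ ← -63° -61° = -124°
rotate_crank_by(-75°): θ ← -124° -75° = -199°
rotate_crank_by(-57°): θ ← -199° -57° = -256°
rotate_crank_by(+75°): θ ← -256° +75° = -181°
rotate_crank_by(+69°): θ ← -181° +69° = -112°
crank pin P = (r cos θ, r sin θ) = (-8.990558, -22.252413)
h = r sin θ − e = -22.252413 − 19 = -41.252413
sin φ = h / L = -41.252413 / 107 = -0.38553657
φ = arcsin(-0.38553657) = -22.677055°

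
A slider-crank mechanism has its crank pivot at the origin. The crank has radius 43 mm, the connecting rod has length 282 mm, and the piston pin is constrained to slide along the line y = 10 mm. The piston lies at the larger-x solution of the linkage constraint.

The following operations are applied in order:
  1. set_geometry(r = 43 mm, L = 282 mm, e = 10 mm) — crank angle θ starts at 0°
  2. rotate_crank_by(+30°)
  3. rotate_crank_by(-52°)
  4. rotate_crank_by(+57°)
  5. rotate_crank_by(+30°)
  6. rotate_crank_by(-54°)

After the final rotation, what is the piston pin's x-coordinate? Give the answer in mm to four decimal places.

set_geometry: r = 43 mm, L = 282 mm, e = 10 mm; θ ← 0°
rotate_crank_by(+30°): θ ← 0° +30° = 30°
rotate_crank_by(-52°): θ ← 30° -52° = -22°
rotate_crank_by(+57°): θ ← -22° +57° = 35°
rotate_crank_by(+30°): θ ← 35° +30° = 65°
rotate_crank_by(-54°): θ ← 65° -54° = 11°
crank pin P = (r cos θ, r sin θ) = (42.209969, 8.204787)
h = r sin θ − e = 8.204787 − 10 = -1.795213
x = r cos θ + √(L² − h²) = 42.209969 + √(79524.0 − 3.2228) = 42.209969 + 281.994286 = 324.204255

324.2043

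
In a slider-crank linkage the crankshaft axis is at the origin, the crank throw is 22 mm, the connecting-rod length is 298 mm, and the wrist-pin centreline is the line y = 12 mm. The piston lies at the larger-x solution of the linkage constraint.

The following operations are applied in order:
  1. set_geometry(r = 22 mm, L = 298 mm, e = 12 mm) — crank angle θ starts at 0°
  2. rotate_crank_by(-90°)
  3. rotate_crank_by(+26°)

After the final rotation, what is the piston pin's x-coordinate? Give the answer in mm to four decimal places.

305.9454

set_geometry: r = 22 mm, L = 298 mm, e = 12 mm; θ ← 0°
rotate_crank_by(-90°): θ ← 0° -90° = -90°
rotate_crank_by(+26°): θ ← -90° +26° = -64°
crank pin P = (r cos θ, r sin θ) = (9.644165, -19.773469)
h = r sin θ − e = -19.773469 − 12 = -31.773469
x = r cos θ + √(L² − h²) = 9.644165 + √(88804.0 − 1009.5533) = 9.644165 + 296.301277 = 305.945442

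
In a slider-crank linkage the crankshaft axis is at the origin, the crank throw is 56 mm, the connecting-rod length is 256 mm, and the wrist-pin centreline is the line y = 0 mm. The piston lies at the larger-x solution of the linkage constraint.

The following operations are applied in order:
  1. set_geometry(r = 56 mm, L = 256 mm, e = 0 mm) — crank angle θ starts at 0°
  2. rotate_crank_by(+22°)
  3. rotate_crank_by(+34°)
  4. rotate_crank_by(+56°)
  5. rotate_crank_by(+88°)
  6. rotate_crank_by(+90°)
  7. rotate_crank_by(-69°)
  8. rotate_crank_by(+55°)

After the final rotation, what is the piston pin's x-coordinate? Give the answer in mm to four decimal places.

set_geometry: r = 56 mm, L = 256 mm, e = 0 mm; θ ← 0°
rotate_crank_by(+22°): θ ← 0° +22° = 22°
rotate_crank_by(+34°): θ ← 22° +34° = 56°
rotate_crank_by(+56°): θ ← 56° +56° = 112°
rotate_crank_by(+88°): θ ← 112° +88° = 200°
rotate_crank_by(+90°): θ ← 200° +90° = 290°
rotate_crank_by(-69°): θ ← 290° -69° = 221°
rotate_crank_by(+55°): θ ← 221° +55° = 276°
crank pin P = (r cos θ, r sin θ) = (5.853594, -55.693226)
h = r sin θ − e = -55.693226 − 0 = -55.693226
x = r cos θ + √(L² − h²) = 5.853594 + √(65536.0 − 3101.7354) = 5.853594 + 249.868495 = 255.722088

255.7221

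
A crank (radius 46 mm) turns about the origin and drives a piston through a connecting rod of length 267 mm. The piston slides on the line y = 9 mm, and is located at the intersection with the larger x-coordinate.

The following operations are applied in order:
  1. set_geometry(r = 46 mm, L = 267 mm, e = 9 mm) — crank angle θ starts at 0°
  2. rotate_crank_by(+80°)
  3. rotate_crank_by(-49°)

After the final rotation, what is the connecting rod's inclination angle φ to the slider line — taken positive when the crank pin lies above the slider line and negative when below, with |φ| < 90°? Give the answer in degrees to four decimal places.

3.1543

set_geometry: r = 46 mm, L = 267 mm, e = 9 mm; θ ← 0°
rotate_crank_by(+80°): θ ← 0° +80° = 80°
rotate_crank_by(-49°): θ ← 80° -49° = 31°
crank pin P = (r cos θ, r sin θ) = (39.429696, 23.691751)
h = r sin θ − e = 23.691751 − 9 = 14.691751
sin φ = h / L = 14.691751 / 267 = 0.05502529
φ = arcsin(0.05502529) = 3.154310°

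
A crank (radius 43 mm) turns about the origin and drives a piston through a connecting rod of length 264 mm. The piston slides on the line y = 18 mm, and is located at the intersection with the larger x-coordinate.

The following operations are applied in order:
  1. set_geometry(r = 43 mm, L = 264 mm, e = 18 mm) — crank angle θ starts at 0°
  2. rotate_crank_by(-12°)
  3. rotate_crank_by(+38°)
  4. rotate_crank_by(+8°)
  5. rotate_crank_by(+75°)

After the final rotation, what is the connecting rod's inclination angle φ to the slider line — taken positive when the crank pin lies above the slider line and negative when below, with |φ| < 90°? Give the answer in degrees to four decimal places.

set_geometry: r = 43 mm, L = 264 mm, e = 18 mm; θ ← 0°
rotate_crank_by(-12°): θ ← 0° -12° = -12°
rotate_crank_by(+38°): θ ← -12° +38° = 26°
rotate_crank_by(+8°): θ ← 26° +8° = 34°
rotate_crank_by(+75°): θ ← 34° +75° = 109°
crank pin P = (r cos θ, r sin θ) = (-13.999431, 40.657299)
h = r sin θ − e = 40.657299 − 18 = 22.657299
sin φ = h / L = 22.657299 / 264 = 0.08582310
φ = arcsin(0.08582310) = 4.923358°

4.9234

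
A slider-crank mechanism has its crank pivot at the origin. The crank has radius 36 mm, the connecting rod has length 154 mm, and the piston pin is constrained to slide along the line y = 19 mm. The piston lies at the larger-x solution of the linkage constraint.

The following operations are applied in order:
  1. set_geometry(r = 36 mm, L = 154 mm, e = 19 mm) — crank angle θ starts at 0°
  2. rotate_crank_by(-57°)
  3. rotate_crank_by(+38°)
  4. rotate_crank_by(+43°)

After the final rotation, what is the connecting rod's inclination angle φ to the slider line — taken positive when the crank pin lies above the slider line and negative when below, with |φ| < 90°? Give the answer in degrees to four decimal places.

set_geometry: r = 36 mm, L = 154 mm, e = 19 mm; θ ← 0°
rotate_crank_by(-57°): θ ← 0° -57° = -57°
rotate_crank_by(+38°): θ ← -57° +38° = -19°
rotate_crank_by(+43°): θ ← -19° +43° = 24°
crank pin P = (r cos θ, r sin θ) = (32.887636, 14.642519)
h = r sin θ − e = 14.642519 − 19 = -4.357481
sin φ = h / L = -4.357481 / 154 = -0.02829533
φ = arcsin(-0.02829533) = -1.621419°

-1.6214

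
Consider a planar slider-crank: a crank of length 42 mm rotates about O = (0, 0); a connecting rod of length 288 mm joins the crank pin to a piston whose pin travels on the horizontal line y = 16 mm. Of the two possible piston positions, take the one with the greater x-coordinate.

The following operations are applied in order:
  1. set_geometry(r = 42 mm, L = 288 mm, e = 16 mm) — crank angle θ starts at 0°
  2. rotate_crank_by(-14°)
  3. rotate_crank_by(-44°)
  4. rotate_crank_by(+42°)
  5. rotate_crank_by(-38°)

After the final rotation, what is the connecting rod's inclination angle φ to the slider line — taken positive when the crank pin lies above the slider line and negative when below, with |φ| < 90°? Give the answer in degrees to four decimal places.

set_geometry: r = 42 mm, L = 288 mm, e = 16 mm; θ ← 0°
rotate_crank_by(-14°): θ ← 0° -14° = -14°
rotate_crank_by(-44°): θ ← -14° -44° = -58°
rotate_crank_by(+42°): θ ← -58° +42° = -16°
rotate_crank_by(-38°): θ ← -16° -38° = -54°
crank pin P = (r cos θ, r sin θ) = (24.686981, -33.978714)
h = r sin θ − e = -33.978714 − 16 = -49.978714
sin φ = h / L = -49.978714 / 288 = -0.17353720
φ = arcsin(-0.17353720) = -9.993543°

-9.9935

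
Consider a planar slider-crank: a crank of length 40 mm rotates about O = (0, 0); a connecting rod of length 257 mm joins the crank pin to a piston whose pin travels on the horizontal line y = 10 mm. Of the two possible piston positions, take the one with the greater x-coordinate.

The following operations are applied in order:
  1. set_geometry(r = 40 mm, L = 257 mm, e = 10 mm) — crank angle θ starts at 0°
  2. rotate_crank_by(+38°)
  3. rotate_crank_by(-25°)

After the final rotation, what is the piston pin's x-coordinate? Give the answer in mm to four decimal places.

295.9728

set_geometry: r = 40 mm, L = 257 mm, e = 10 mm; θ ← 0°
rotate_crank_by(+38°): θ ← 0° +38° = 38°
rotate_crank_by(-25°): θ ← 38° -25° = 13°
crank pin P = (r cos θ, r sin θ) = (38.974803, 8.998042)
h = r sin θ − e = 8.998042 − 10 = -1.001958
x = r cos θ + √(L² − h²) = 38.974803 + √(66049.0 − 1.0039) = 38.974803 + 256.998047 = 295.972849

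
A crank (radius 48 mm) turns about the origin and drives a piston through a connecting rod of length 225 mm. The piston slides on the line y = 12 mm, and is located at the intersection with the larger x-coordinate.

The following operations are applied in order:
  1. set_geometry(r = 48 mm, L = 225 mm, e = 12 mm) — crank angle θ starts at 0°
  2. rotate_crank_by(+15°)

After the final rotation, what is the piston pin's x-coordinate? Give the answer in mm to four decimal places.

271.3640

set_geometry: r = 48 mm, L = 225 mm, e = 12 mm; θ ← 0°
rotate_crank_by(+15°): θ ← 0° +15° = 15°
crank pin P = (r cos θ, r sin θ) = (46.364440, 12.423314)
h = r sin θ − e = 12.423314 − 12 = 0.423314
x = r cos θ + √(L² − h²) = 46.364440 + √(50625.0 − 0.1792) = 46.364440 + 224.999602 = 271.364041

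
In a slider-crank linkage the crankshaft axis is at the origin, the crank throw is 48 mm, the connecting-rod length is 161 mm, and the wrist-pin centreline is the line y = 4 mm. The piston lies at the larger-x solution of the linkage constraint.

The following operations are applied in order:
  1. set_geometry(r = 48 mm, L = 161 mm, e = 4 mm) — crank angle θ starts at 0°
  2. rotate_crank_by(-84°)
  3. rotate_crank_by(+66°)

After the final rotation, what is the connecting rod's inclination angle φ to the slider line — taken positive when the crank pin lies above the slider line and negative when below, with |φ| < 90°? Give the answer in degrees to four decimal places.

-6.7175

set_geometry: r = 48 mm, L = 161 mm, e = 4 mm; θ ← 0°
rotate_crank_by(-84°): θ ← 0° -84° = -84°
rotate_crank_by(+66°): θ ← -84° +66° = -18°
crank pin P = (r cos θ, r sin θ) = (45.650713, -14.832816)
h = r sin θ − e = -14.832816 − 4 = -18.832816
sin φ = h / L = -18.832816 / 161 = -0.11697401
φ = arcsin(-0.11697401) = -6.717496°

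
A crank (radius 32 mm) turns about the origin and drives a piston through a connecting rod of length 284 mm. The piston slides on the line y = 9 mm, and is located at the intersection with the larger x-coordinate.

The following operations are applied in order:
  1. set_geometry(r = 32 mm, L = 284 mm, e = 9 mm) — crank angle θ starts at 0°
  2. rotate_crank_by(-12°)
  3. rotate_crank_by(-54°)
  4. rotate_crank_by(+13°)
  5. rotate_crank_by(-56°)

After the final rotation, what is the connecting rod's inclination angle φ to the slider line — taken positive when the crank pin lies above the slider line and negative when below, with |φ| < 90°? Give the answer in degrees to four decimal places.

set_geometry: r = 32 mm, L = 284 mm, e = 9 mm; θ ← 0°
rotate_crank_by(-12°): θ ← 0° -12° = -12°
rotate_crank_by(-54°): θ ← -12° -54° = -66°
rotate_crank_by(+13°): θ ← -66° +13° = -53°
rotate_crank_by(-56°): θ ← -53° -56° = -109°
crank pin P = (r cos θ, r sin θ) = (-10.418181, -30.256594)
h = r sin θ − e = -30.256594 − 9 = -39.256594
sin φ = h / L = -39.256594 / 284 = -0.13822745
φ = arcsin(-0.13822745) = -7.945289°

-7.9453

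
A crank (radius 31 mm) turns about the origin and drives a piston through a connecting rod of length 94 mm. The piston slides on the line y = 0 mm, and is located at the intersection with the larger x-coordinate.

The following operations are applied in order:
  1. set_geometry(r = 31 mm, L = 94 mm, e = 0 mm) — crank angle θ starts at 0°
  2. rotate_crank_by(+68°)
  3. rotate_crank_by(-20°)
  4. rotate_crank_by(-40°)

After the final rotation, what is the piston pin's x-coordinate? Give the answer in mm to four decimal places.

set_geometry: r = 31 mm, L = 94 mm, e = 0 mm; θ ← 0°
rotate_crank_by(+68°): θ ← 0° +68° = 68°
rotate_crank_by(-20°): θ ← 68° -20° = 48°
rotate_crank_by(-40°): θ ← 48° -40° = 8°
crank pin P = (r cos θ, r sin θ) = (30.698310, 4.314366)
h = r sin θ − e = 4.314366 − 0 = 4.314366
x = r cos θ + √(L² − h²) = 30.698310 + √(8836.0 − 18.6138) = 30.698310 + 93.900938 = 124.599249

124.5992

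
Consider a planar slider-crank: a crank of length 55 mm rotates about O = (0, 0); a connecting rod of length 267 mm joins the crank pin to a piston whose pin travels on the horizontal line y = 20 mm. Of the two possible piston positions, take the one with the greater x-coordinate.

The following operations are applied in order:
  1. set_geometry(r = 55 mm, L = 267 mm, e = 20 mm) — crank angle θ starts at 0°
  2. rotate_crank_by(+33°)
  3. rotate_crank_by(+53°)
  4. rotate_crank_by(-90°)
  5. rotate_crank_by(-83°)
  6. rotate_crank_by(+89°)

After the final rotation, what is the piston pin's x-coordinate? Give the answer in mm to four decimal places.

set_geometry: r = 55 mm, L = 267 mm, e = 20 mm; θ ← 0°
rotate_crank_by(+33°): θ ← 0° +33° = 33°
rotate_crank_by(+53°): θ ← 33° +53° = 86°
rotate_crank_by(-90°): θ ← 86° -90° = -4°
rotate_crank_by(-83°): θ ← -4° -83° = -87°
rotate_crank_by(+89°): θ ← -87° +89° = 2°
crank pin P = (r cos θ, r sin θ) = (54.966495, 1.919472)
h = r sin θ − e = 1.919472 − 20 = -18.080528
x = r cos θ + √(L² − h²) = 54.966495 + √(71289.0 − 326.9055) = 54.966495 + 266.387114 = 321.353610

321.3536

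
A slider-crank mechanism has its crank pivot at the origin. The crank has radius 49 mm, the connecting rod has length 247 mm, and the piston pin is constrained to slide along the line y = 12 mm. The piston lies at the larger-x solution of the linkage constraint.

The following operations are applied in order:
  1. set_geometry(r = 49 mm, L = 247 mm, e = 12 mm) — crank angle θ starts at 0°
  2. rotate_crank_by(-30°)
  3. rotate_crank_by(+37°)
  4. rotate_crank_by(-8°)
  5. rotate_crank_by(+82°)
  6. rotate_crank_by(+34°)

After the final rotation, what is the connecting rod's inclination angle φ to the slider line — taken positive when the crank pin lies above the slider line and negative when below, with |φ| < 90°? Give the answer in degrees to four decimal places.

set_geometry: r = 49 mm, L = 247 mm, e = 12 mm; θ ← 0°
rotate_crank_by(-30°): θ ← 0° -30° = -30°
rotate_crank_by(+37°): θ ← -30° +37° = 7°
rotate_crank_by(-8°): θ ← 7° -8° = -1°
rotate_crank_by(+82°): θ ← -1° +82° = 81°
rotate_crank_by(+34°): θ ← 81° +34° = 115°
crank pin P = (r cos θ, r sin θ) = (-20.708295, 44.409082)
h = r sin θ − e = 44.409082 − 12 = 32.409082
sin φ = h / L = 32.409082 / 247 = 0.13121086
φ = arcsin(0.13121086) = 7.539569°

7.5396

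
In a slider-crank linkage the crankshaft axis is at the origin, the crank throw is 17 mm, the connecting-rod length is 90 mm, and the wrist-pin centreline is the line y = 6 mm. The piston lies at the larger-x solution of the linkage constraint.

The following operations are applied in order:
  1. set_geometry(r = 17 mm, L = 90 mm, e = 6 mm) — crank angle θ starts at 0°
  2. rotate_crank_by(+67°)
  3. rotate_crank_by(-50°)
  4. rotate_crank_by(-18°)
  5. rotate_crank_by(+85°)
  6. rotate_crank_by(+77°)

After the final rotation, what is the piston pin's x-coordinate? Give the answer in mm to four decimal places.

73.9250

set_geometry: r = 17 mm, L = 90 mm, e = 6 mm; θ ← 0°
rotate_crank_by(+67°): θ ← 0° +67° = 67°
rotate_crank_by(-50°): θ ← 67° -50° = 17°
rotate_crank_by(-18°): θ ← 17° -18° = -1°
rotate_crank_by(+85°): θ ← -1° +85° = 84°
rotate_crank_by(+77°): θ ← 84° +77° = 161°
crank pin P = (r cos θ, r sin θ) = (-16.073816, 5.534659)
h = r sin θ − e = 5.534659 − 6 = -0.465341
x = r cos θ + √(L² − h²) = -16.073816 + √(8100.0 − 0.2165) = -16.073816 + 89.998797 = 73.924981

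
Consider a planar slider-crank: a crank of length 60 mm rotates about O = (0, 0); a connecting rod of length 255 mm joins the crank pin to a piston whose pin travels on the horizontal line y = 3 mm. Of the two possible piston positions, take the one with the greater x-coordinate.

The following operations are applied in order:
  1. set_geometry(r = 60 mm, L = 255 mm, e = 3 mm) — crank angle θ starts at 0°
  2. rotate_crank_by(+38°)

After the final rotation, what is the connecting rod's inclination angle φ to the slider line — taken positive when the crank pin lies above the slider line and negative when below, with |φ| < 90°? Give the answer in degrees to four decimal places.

set_geometry: r = 60 mm, L = 255 mm, e = 3 mm; θ ← 0°
rotate_crank_by(+38°): θ ← 0° +38° = 38°
crank pin P = (r cos θ, r sin θ) = (47.280645, 36.939689)
h = r sin θ − e = 36.939689 − 3 = 33.939689
sin φ = h / L = 33.939689 / 255 = 0.13309682
φ = arcsin(0.13309682) = 7.648582°

7.6486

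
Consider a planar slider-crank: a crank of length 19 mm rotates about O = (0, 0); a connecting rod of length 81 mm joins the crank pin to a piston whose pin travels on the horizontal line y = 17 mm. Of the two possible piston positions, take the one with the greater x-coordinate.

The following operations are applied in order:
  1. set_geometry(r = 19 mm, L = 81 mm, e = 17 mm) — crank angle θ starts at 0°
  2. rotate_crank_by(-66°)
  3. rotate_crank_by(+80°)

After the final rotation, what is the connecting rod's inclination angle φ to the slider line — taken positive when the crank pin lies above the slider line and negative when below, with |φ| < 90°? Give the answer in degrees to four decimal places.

set_geometry: r = 19 mm, L = 81 mm, e = 17 mm; θ ← 0°
rotate_crank_by(-66°): θ ← 0° -66° = -66°
rotate_crank_by(+80°): θ ← -66° +80° = 14°
crank pin P = (r cos θ, r sin θ) = (18.435619, 4.596516)
h = r sin θ − e = 4.596516 − 17 = -12.403484
sin φ = h / L = -12.403484 / 81 = -0.15312943
φ = arcsin(-0.15312943) = -8.808326°

-8.8083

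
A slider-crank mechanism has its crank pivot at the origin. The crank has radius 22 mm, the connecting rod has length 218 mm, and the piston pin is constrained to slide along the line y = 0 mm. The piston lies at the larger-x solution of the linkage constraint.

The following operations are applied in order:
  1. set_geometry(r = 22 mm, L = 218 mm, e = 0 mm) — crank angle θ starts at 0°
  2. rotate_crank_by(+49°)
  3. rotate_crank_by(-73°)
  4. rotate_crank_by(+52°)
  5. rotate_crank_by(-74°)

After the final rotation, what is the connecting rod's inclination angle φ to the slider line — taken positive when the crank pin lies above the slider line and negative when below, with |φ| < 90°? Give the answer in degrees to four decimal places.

set_geometry: r = 22 mm, L = 218 mm, e = 0 mm; θ ← 0°
rotate_crank_by(+49°): θ ← 0° +49° = 49°
rotate_crank_by(-73°): θ ← 49° -73° = -24°
rotate_crank_by(+52°): θ ← -24° +52° = 28°
rotate_crank_by(-74°): θ ← 28° -74° = -46°
crank pin P = (r cos θ, r sin θ) = (15.282484, -15.825476)
h = r sin θ − e = -15.825476 − 0 = -15.825476
sin φ = h / L = -15.825476 / 218 = -0.07259392
φ = arcsin(-0.07259392) = -4.162987°

-4.1630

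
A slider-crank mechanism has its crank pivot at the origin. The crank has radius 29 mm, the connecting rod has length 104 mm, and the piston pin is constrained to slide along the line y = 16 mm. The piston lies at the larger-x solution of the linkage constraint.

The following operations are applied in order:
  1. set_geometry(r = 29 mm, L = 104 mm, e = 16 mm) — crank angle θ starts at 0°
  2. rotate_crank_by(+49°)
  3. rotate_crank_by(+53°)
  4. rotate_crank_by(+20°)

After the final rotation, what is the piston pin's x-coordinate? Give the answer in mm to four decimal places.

88.2767

set_geometry: r = 29 mm, L = 104 mm, e = 16 mm; θ ← 0°
rotate_crank_by(+49°): θ ← 0° +49° = 49°
rotate_crank_by(+53°): θ ← 49° +53° = 102°
rotate_crank_by(+20°): θ ← 102° +20° = 122°
crank pin P = (r cos θ, r sin θ) = (-15.367659, 24.593395)
h = r sin θ − e = 24.593395 − 16 = 8.593395
x = r cos θ + √(L² − h²) = -15.367659 + √(10816.0 − 73.8464) = -15.367659 + 103.644361 = 88.276702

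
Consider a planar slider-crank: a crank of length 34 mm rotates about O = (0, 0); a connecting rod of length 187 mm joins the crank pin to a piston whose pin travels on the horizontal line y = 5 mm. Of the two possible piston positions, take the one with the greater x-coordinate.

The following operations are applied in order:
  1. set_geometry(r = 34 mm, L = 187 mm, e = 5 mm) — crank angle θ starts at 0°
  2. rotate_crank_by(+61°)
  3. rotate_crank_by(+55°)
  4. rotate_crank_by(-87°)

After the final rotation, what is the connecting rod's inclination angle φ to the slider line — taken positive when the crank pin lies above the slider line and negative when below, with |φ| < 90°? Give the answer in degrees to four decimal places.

set_geometry: r = 34 mm, L = 187 mm, e = 5 mm; θ ← 0°
rotate_crank_by(+61°): θ ← 0° +61° = 61°
rotate_crank_by(+55°): θ ← 61° +55° = 116°
rotate_crank_by(-87°): θ ← 116° -87° = 29°
crank pin P = (r cos θ, r sin θ) = (29.737070, 16.483527)
h = r sin θ − e = 16.483527 − 5 = 11.483527
sin φ = h / L = 11.483527 / 187 = 0.06140924
φ = arcsin(0.06140924) = 3.520705°

3.5207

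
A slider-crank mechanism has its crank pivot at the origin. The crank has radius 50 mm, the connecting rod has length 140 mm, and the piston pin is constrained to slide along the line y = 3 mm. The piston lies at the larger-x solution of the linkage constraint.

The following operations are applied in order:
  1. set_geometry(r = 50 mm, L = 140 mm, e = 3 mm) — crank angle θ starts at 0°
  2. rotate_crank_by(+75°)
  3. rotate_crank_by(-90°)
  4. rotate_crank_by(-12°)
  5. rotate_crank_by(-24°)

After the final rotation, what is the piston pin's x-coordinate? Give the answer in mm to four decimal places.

165.0623

set_geometry: r = 50 mm, L = 140 mm, e = 3 mm; θ ← 0°
rotate_crank_by(+75°): θ ← 0° +75° = 75°
rotate_crank_by(-90°): θ ← 75° -90° = -15°
rotate_crank_by(-12°): θ ← -15° -12° = -27°
rotate_crank_by(-24°): θ ← -27° -24° = -51°
crank pin P = (r cos θ, r sin θ) = (31.466020, -38.857298)
h = r sin θ − e = -38.857298 − 3 = -41.857298
x = r cos θ + √(L² − h²) = 31.466020 + √(19600.0 − 1752.0334) = 31.466020 + 133.596282 = 165.062302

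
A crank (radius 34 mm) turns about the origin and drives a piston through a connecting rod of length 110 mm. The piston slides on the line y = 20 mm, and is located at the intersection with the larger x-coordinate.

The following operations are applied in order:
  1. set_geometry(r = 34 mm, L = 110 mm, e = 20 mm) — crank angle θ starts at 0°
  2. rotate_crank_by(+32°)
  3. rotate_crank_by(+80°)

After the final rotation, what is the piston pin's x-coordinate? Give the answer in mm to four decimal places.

96.6580

set_geometry: r = 34 mm, L = 110 mm, e = 20 mm; θ ← 0°
rotate_crank_by(+32°): θ ← 0° +32° = 32°
rotate_crank_by(+80°): θ ← 32° +80° = 112°
crank pin P = (r cos θ, r sin θ) = (-12.736624, 31.524251)
h = r sin θ − e = 31.524251 − 20 = 11.524251
x = r cos θ + √(L² − h²) = -12.736624 + √(12100.0 − 132.8084) = -12.736624 + 109.394660 = 96.658036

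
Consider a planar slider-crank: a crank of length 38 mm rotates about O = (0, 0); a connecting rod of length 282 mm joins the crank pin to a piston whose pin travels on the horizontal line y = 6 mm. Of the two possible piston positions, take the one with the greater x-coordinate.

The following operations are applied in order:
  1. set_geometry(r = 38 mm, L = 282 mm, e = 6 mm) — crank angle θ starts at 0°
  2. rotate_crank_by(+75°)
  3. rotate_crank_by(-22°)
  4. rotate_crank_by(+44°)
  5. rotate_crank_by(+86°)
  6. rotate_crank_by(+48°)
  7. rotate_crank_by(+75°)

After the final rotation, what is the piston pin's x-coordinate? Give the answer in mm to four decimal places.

set_geometry: r = 38 mm, L = 282 mm, e = 6 mm; θ ← 0°
rotate_crank_by(+75°): θ ← 0° +75° = 75°
rotate_crank_by(-22°): θ ← 75° -22° = 53°
rotate_crank_by(+44°): θ ← 53° +44° = 97°
rotate_crank_by(+86°): θ ← 97° +86° = 183°
rotate_crank_by(+48°): θ ← 183° +48° = 231°
rotate_crank_by(+75°): θ ← 231° +75° = 306°
crank pin P = (r cos θ, r sin θ) = (22.335840, -30.742646)
h = r sin θ − e = -30.742646 − 6 = -36.742646
x = r cos θ + √(L² − h²) = 22.335840 + √(79524.0 − 1350.0220) = 22.335840 + 279.596098 = 301.931938

301.9319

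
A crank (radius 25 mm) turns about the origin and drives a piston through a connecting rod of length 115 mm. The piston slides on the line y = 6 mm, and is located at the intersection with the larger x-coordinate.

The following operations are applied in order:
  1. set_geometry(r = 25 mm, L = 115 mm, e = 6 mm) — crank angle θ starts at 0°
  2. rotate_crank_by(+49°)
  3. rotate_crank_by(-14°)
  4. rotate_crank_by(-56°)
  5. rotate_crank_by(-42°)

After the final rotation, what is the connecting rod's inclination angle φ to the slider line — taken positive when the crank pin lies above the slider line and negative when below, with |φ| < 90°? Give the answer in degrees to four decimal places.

-14.2333

set_geometry: r = 25 mm, L = 115 mm, e = 6 mm; θ ← 0°
rotate_crank_by(+49°): θ ← 0° +49° = 49°
rotate_crank_by(-14°): θ ← 49° -14° = 35°
rotate_crank_by(-56°): θ ← 35° -56° = -21°
rotate_crank_by(-42°): θ ← -21° -42° = -63°
crank pin P = (r cos θ, r sin θ) = (11.349762, -22.275163)
h = r sin θ − e = -22.275163 − 6 = -28.275163
sin φ = h / L = -28.275163 / 115 = -0.24587098
φ = arcsin(-0.24587098) = -14.233312°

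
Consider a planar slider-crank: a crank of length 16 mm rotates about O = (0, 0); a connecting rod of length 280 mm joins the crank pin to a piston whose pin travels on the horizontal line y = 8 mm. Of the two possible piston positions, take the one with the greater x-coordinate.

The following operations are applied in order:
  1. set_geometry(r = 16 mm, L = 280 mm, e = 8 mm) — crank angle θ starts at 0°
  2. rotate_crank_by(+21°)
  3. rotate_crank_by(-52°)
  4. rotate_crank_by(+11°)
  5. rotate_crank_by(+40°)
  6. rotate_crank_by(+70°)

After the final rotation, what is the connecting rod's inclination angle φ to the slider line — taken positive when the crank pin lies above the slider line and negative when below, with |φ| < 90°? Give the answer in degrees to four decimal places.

set_geometry: r = 16 mm, L = 280 mm, e = 8 mm; θ ← 0°
rotate_crank_by(+21°): θ ← 0° +21° = 21°
rotate_crank_by(-52°): θ ← 21° -52° = -31°
rotate_crank_by(+11°): θ ← -31° +11° = -20°
rotate_crank_by(+40°): θ ← -20° +40° = 20°
rotate_crank_by(+70°): θ ← 20° +70° = 90°
crank pin P = (r cos θ, r sin θ) = (0.000000, 16.000000)
h = r sin θ − e = 16.000000 − 8 = 8.000000
sin φ = h / L = 8.000000 / 280 = 0.02857143
φ = arcsin(0.02857143) = 1.637245°

1.6372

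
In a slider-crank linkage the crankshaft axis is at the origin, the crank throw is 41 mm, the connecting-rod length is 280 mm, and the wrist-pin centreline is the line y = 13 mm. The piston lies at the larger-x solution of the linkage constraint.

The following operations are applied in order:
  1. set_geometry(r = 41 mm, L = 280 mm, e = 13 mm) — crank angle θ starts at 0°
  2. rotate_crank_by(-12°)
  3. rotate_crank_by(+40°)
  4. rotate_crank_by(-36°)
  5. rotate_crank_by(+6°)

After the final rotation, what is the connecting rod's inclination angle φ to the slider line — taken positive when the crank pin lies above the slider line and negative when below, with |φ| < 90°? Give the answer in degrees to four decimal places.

-2.9543

set_geometry: r = 41 mm, L = 280 mm, e = 13 mm; θ ← 0°
rotate_crank_by(-12°): θ ← 0° -12° = -12°
rotate_crank_by(+40°): θ ← -12° +40° = 28°
rotate_crank_by(-36°): θ ← 28° -36° = -8°
rotate_crank_by(+6°): θ ← -8° +6° = -2°
crank pin P = (r cos θ, r sin θ) = (40.975024, -1.430879)
h = r sin θ − e = -1.430879 − 13 = -14.430879
sin φ = h / L = -14.430879 / 280 = -0.05153885
φ = arcsin(-0.05153885) = -2.954268°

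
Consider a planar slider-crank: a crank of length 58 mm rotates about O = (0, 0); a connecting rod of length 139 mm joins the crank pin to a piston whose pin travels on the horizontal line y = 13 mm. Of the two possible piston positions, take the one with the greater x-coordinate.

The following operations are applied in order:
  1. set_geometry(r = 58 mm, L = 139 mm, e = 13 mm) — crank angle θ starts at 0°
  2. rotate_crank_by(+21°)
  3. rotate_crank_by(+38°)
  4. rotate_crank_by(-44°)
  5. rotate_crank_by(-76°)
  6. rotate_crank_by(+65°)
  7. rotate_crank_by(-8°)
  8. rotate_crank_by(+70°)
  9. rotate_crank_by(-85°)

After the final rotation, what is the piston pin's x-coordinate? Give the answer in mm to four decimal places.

190.1341

set_geometry: r = 58 mm, L = 139 mm, e = 13 mm; θ ← 0°
rotate_crank_by(+21°): θ ← 0° +21° = 21°
rotate_crank_by(+38°): θ ← 21° +38° = 59°
rotate_crank_by(-44°): θ ← 59° -44° = 15°
rotate_crank_by(-76°): θ ← 15° -76° = -61°
rotate_crank_by(+65°): θ ← -61° +65° = 4°
rotate_crank_by(-8°): θ ← 4° -8° = -4°
rotate_crank_by(+70°): θ ← -4° +70° = 66°
rotate_crank_by(-85°): θ ← 66° -85° = -19°
crank pin P = (r cos θ, r sin θ) = (54.840077, -18.882953)
h = r sin θ − e = -18.882953 − 13 = -31.882953
x = r cos θ + √(L² − h²) = 54.840077 + √(19321.0 − 1016.5227) = 54.840077 + 135.294040 = 190.134118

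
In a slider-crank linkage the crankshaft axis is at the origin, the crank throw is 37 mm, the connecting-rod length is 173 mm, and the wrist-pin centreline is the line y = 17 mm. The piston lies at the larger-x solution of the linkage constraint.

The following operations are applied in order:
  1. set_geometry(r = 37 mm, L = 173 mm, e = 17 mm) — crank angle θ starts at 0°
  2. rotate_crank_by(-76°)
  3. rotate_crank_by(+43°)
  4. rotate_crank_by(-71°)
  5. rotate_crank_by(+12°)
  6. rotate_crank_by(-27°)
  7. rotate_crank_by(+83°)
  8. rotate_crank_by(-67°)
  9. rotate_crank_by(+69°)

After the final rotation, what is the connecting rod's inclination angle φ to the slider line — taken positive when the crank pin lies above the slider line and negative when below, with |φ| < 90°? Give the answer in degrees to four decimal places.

-12.5835

set_geometry: r = 37 mm, L = 173 mm, e = 17 mm; θ ← 0°
rotate_crank_by(-76°): θ ← 0° -76° = -76°
rotate_crank_by(+43°): θ ← -76° +43° = -33°
rotate_crank_by(-71°): θ ← -33° -71° = -104°
rotate_crank_by(+12°): θ ← -104° +12° = -92°
rotate_crank_by(-27°): θ ← -92° -27° = -119°
rotate_crank_by(+83°): θ ← -119° +83° = -36°
rotate_crank_by(-67°): θ ← -36° -67° = -103°
rotate_crank_by(+69°): θ ← -103° +69° = -34°
crank pin P = (r cos θ, r sin θ) = (30.674390, -20.690137)
h = r sin θ − e = -20.690137 − 17 = -37.690137
sin φ = h / L = -37.690137 / 173 = -0.21786207
φ = arcsin(-0.21786207) = -12.583493°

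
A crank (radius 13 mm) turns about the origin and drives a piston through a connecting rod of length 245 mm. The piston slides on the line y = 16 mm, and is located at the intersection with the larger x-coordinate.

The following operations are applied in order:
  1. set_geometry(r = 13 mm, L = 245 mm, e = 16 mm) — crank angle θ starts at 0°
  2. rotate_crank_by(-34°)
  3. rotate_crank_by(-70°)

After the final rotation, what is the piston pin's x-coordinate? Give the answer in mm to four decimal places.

240.1784

set_geometry: r = 13 mm, L = 245 mm, e = 16 mm; θ ← 0°
rotate_crank_by(-34°): θ ← 0° -34° = -34°
rotate_crank_by(-70°): θ ← -34° -70° = -104°
crank pin P = (r cos θ, r sin θ) = (-3.144985, -12.613844)
h = r sin θ − e = -12.613844 − 16 = -28.613844
x = r cos θ + √(L² − h²) = -3.144985 + √(60025.0 − 818.7521) = -3.144985 + 243.323340 = 240.178356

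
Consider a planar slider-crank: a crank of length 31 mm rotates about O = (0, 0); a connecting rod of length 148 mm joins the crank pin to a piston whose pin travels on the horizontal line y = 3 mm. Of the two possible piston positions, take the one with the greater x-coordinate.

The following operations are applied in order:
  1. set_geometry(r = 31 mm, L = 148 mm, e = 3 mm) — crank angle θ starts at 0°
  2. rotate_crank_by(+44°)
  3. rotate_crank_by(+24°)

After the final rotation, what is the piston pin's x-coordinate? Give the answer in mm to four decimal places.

157.3568

set_geometry: r = 31 mm, L = 148 mm, e = 3 mm; θ ← 0°
rotate_crank_by(+44°): θ ← 0° +44° = 44°
rotate_crank_by(+24°): θ ← 44° +24° = 68°
crank pin P = (r cos θ, r sin θ) = (11.612804, 28.742699)
h = r sin θ − e = 28.742699 − 3 = 25.742699
x = r cos θ + √(L² − h²) = 11.612804 + √(21904.0 − 662.6866) = 11.612804 + 145.744000 = 157.356804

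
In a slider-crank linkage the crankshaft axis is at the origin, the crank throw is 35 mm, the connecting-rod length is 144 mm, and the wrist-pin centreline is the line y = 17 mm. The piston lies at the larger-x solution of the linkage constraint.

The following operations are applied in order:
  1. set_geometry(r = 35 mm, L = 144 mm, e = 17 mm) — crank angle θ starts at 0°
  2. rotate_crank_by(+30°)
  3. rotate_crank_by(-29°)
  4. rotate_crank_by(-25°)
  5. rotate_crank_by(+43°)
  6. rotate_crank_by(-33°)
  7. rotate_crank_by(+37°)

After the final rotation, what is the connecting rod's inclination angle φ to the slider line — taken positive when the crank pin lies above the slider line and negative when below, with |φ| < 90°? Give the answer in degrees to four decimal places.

set_geometry: r = 35 mm, L = 144 mm, e = 17 mm; θ ← 0°
rotate_crank_by(+30°): θ ← 0° +30° = 30°
rotate_crank_by(-29°): θ ← 30° -29° = 1°
rotate_crank_by(-25°): θ ← 1° -25° = -24°
rotate_crank_by(+43°): θ ← -24° +43° = 19°
rotate_crank_by(-33°): θ ← 19° -33° = -14°
rotate_crank_by(+37°): θ ← -14° +37° = 23°
crank pin P = (r cos θ, r sin θ) = (32.217670, 13.675589)
h = r sin θ − e = 13.675589 − 17 = -3.324411
sin φ = h / L = -3.324411 / 144 = -0.02308618
φ = arcsin(-0.02308618) = -1.322858°

-1.3229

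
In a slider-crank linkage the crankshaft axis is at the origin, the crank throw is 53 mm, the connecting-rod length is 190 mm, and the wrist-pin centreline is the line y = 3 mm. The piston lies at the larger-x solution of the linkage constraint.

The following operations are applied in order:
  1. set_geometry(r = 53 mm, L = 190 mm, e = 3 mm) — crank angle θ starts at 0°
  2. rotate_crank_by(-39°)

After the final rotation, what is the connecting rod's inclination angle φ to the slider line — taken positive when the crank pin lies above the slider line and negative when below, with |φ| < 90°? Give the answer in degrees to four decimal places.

set_geometry: r = 53 mm, L = 190 mm, e = 3 mm; θ ← 0°
rotate_crank_by(-39°): θ ← 0° -39° = -39°
crank pin P = (r cos θ, r sin θ) = (41.188736, -33.353981)
h = r sin θ − e = -33.353981 − 3 = -36.353981
sin φ = h / L = -36.353981 / 190 = -0.19133674
φ = arcsin(-0.19133674) = -11.030805°

-11.0308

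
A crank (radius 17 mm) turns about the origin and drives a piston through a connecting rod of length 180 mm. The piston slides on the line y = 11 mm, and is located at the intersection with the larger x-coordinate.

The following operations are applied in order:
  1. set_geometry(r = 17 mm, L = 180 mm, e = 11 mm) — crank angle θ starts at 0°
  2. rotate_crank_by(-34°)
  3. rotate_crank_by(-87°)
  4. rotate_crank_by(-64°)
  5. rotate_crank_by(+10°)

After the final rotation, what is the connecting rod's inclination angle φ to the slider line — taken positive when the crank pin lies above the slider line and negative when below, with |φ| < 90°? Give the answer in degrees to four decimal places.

-3.9762

set_geometry: r = 17 mm, L = 180 mm, e = 11 mm; θ ← 0°
rotate_crank_by(-34°): θ ← 0° -34° = -34°
rotate_crank_by(-87°): θ ← -34° -87° = -121°
rotate_crank_by(-64°): θ ← -121° -64° = -185°
rotate_crank_by(+10°): θ ← -185° +10° = -175°
crank pin P = (r cos θ, r sin θ) = (-16.935310, -1.481648)
h = r sin θ − e = -1.481648 − 11 = -12.481648
sin φ = h / L = -12.481648 / 180 = -0.06934249
φ = arcsin(-0.06934249) = -3.976223°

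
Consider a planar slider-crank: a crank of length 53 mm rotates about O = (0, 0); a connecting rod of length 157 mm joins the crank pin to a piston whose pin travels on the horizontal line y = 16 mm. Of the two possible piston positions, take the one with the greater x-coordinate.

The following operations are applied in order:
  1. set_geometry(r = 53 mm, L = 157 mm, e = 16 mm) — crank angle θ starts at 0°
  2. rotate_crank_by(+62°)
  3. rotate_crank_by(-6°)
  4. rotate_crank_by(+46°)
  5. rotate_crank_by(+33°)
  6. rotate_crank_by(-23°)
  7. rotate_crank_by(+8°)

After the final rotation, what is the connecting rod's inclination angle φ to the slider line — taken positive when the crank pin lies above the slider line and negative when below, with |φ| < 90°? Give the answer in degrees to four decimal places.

set_geometry: r = 53 mm, L = 157 mm, e = 16 mm; θ ← 0°
rotate_crank_by(+62°): θ ← 0° +62° = 62°
rotate_crank_by(-6°): θ ← 62° -6° = 56°
rotate_crank_by(+46°): θ ← 56° +46° = 102°
rotate_crank_by(+33°): θ ← 102° +33° = 135°
rotate_crank_by(-23°): θ ← 135° -23° = 112°
rotate_crank_by(+8°): θ ← 112° +8° = 120°
crank pin P = (r cos θ, r sin θ) = (-26.500000, 45.899346)
h = r sin θ − e = 45.899346 − 16 = 29.899346
sin φ = h / L = 29.899346 / 157 = 0.19044170
φ = arcsin(0.19044170) = 10.978562°

10.9786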